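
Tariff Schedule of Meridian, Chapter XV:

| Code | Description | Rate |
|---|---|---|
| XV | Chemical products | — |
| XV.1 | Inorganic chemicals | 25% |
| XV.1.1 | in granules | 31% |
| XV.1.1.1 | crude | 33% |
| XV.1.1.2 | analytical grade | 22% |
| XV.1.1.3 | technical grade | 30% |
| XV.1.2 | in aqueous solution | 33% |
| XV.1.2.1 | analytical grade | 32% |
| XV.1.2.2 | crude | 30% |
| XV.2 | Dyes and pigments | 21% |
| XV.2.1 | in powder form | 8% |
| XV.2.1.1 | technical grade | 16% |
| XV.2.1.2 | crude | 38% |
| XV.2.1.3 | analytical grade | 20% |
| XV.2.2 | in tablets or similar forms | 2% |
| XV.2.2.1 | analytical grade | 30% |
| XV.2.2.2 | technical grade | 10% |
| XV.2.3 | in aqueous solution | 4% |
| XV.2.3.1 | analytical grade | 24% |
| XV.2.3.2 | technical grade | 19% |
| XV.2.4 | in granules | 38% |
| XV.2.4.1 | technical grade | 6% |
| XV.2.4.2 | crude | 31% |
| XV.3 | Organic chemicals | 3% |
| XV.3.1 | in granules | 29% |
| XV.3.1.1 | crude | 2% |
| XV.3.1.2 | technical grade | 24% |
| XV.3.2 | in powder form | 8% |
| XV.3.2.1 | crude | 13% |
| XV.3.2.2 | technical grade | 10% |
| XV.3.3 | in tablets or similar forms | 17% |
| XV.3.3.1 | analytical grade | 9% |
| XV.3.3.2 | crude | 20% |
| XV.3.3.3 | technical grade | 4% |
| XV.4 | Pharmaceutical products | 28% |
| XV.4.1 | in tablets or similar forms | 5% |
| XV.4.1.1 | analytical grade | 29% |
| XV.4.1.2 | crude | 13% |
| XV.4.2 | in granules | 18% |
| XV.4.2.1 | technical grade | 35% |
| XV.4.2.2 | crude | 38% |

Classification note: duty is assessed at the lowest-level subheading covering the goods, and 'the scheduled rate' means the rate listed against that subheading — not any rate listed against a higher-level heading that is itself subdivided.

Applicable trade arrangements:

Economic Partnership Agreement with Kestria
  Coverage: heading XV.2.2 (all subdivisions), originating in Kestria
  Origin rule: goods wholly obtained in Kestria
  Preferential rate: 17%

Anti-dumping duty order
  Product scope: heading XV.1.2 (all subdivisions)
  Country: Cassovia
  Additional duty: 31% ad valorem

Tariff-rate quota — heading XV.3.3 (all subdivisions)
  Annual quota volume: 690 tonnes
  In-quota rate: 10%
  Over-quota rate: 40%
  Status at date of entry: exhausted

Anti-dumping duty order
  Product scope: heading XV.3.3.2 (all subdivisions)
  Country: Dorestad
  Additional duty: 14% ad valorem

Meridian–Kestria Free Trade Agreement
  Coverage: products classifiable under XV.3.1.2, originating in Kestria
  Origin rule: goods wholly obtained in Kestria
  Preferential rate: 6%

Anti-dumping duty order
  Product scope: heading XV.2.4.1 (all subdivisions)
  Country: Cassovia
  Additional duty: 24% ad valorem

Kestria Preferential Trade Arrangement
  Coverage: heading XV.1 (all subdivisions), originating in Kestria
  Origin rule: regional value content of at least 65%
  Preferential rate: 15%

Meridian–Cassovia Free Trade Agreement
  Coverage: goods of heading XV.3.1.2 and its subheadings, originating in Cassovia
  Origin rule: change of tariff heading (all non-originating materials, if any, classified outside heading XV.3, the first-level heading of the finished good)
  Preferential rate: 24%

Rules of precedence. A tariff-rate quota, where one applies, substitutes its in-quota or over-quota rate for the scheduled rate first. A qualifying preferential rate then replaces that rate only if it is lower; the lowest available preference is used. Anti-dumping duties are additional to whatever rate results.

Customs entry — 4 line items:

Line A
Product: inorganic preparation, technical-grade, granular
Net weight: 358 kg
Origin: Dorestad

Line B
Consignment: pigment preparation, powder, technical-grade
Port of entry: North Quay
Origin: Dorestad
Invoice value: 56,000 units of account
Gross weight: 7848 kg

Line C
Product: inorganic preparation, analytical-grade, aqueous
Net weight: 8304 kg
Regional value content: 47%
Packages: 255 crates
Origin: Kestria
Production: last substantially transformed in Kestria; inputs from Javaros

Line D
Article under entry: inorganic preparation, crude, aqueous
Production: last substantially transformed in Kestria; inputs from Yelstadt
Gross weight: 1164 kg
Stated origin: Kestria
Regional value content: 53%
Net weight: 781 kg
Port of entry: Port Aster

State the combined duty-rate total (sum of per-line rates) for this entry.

108%

Line A: inorganic → XV.1; granular → XV.1.1; technical-grade → XV.1.1.3. Scheduled 30%. No special measure applies. → 30%.
Line B: pigment → XV.2; powder → XV.2.1; technical-grade → XV.2.1.1. Scheduled 16%. No special measure applies. → 16%.
Line C: inorganic → XV.1; aqueous → XV.1.2; analytical-grade → XV.1.2.1. Scheduled 32%. Kestria agreement on XV.2.2: XV.1.2.1 not covered; Kestria agreement on XV.3.1.2: XV.1.2.1 not covered; Kestria agreement on XV.1: RVC < 65%. → 32%.
Line D: inorganic → XV.1; aqueous → XV.1.2; crude → XV.1.2.2. Scheduled 30%. Kestria agreement on XV.2.2: XV.1.2.2 not covered; Kestria agreement on XV.3.1.2: XV.1.2.2 not covered; Kestria agreement on XV.1: RVC < 65%. → 30%.
Sum: 30% + 16% + 32% + 30% = 108%.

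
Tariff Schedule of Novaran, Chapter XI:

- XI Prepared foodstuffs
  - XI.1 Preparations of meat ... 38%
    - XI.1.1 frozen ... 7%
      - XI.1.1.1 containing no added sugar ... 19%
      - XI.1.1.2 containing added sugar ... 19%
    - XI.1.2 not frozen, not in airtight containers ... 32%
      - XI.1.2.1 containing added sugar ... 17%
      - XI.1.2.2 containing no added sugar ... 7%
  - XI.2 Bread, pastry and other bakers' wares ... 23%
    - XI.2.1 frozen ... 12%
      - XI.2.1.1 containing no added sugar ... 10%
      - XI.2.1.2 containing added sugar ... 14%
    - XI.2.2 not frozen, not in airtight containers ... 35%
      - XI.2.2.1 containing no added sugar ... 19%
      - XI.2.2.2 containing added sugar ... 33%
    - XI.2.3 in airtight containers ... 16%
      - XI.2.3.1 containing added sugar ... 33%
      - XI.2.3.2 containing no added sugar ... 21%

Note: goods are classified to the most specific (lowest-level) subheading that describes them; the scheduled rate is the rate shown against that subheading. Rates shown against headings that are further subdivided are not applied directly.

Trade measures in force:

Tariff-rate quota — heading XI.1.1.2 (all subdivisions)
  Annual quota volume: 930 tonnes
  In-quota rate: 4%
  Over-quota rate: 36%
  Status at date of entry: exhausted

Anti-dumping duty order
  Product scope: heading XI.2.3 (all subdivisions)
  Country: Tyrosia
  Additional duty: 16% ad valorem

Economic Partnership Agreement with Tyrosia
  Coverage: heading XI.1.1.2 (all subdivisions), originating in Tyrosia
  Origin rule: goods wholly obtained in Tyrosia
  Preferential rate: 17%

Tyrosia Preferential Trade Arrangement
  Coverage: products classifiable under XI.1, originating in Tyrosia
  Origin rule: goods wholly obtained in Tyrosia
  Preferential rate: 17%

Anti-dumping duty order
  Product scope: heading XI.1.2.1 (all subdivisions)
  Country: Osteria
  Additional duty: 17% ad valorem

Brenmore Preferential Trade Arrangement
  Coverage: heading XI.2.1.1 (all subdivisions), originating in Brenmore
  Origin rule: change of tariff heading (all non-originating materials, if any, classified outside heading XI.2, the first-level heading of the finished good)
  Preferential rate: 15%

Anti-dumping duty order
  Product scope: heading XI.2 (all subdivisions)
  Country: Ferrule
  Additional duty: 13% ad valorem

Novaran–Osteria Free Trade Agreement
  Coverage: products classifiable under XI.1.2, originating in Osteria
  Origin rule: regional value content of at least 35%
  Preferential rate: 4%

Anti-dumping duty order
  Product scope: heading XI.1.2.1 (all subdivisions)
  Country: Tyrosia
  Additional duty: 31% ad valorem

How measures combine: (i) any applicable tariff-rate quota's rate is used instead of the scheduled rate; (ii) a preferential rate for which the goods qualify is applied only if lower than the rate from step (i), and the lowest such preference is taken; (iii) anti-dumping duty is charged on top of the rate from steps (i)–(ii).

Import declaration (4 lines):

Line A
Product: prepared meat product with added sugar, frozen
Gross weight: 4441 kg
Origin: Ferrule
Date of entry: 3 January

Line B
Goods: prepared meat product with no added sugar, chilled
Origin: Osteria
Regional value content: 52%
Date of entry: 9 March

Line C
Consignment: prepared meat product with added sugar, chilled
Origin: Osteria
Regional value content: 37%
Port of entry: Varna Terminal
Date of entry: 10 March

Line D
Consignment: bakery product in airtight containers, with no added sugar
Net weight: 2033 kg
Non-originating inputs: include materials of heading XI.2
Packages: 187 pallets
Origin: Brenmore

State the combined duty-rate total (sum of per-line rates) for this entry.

82%

Line A: prepared meat product → XI.1; frozen → XI.1.1; with added sugar → XI.1.1.2. Scheduled 19%. quota on XI.1.1.2 exhausted → over-quota 36%. → 36%.
Line B: prepared meat product → XI.1; chilled → XI.1.2; with no added sugar → XI.1.2.2. Scheduled 7%. Osteria agreement on XI.1.2: RVC ≥ 35% → 4% available; preferential 4%. → 4%.
Line C: prepared meat product → XI.1; chilled → XI.1.2; with added sugar → XI.1.2.1. Scheduled 17%. Osteria agreement on XI.1.2: RVC ≥ 35% → 4% available; preferential 4%; anti-dumping (Osteria, XI.1.2.1): +17%; total 4% + 17% = 21%. → 21%.
Line D: bakery product → XI.2; in airtight containers → XI.2.3; with no added sugar → XI.2.3.2. Scheduled 21%. Brenmore agreement on XI.2.1.1: XI.2.3.2 not covered. → 21%.
Sum: 36% + 4% + 21% + 21% = 82%.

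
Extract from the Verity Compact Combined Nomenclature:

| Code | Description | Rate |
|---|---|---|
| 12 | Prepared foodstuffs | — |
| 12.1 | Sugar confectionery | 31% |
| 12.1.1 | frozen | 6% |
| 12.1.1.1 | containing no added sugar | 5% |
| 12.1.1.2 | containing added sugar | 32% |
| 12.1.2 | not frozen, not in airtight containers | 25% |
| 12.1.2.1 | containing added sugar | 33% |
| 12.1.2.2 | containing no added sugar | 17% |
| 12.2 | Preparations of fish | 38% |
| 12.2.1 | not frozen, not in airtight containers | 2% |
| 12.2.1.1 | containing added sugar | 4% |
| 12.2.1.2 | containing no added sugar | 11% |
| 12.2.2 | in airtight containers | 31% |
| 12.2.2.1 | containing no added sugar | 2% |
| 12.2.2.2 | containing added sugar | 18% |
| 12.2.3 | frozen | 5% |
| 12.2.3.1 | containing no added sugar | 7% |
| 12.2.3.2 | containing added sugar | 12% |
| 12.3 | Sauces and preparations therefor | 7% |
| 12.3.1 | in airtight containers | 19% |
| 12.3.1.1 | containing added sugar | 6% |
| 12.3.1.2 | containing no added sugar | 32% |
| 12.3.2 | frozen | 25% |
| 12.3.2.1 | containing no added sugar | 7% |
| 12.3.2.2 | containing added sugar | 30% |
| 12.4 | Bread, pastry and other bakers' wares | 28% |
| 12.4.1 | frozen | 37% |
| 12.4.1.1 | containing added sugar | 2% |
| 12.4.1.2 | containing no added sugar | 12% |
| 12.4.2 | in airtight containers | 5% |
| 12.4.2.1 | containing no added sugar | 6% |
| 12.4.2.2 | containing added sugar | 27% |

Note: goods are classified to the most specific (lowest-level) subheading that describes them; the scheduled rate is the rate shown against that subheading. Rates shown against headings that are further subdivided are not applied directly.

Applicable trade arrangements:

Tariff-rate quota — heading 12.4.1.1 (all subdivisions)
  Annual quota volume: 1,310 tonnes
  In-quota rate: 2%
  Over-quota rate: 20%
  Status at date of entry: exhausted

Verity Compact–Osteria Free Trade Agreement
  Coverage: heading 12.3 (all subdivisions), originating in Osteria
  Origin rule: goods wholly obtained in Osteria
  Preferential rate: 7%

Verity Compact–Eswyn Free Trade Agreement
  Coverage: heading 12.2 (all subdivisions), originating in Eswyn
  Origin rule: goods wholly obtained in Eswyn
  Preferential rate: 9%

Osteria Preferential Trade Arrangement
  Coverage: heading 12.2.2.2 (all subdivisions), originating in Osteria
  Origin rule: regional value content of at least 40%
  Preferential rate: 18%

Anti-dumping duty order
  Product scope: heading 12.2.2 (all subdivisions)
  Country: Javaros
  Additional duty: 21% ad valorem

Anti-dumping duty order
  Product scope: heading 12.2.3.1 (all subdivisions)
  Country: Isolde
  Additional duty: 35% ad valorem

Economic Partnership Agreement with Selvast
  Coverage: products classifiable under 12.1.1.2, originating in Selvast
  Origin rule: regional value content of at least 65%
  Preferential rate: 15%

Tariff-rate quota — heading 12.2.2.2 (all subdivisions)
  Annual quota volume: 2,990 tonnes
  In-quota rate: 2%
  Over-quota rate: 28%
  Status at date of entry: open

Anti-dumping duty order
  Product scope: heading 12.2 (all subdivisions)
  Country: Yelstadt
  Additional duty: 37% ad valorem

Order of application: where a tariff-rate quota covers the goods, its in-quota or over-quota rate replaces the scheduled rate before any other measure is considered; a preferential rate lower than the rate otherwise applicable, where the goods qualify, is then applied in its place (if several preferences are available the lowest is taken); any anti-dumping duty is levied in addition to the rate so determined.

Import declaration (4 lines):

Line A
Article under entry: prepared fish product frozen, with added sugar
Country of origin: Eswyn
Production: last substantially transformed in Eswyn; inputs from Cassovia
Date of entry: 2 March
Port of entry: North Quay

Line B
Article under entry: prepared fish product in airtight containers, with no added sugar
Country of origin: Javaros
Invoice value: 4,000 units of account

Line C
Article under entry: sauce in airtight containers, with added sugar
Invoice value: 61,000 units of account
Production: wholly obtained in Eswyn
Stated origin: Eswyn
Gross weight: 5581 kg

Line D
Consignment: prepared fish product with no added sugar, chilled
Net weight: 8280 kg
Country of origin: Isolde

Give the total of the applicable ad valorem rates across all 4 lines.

Line A: prepared fish product → 12.2; frozen → 12.2.3; with added sugar → 12.2.3.2. Scheduled 12%. Eswyn agreement on 12.2: not wholly obtained. → 12%.
Line B: prepared fish product → 12.2; in airtight containers → 12.2.2; with no added sugar → 12.2.2.1. Scheduled 2%. anti-dumping (Javaros, 12.2.2): +21%; total 2% + 21% = 23%. → 23%.
Line C: sauce → 12.3; in airtight containers → 12.3.1; with added sugar → 12.3.1.1. Scheduled 6%. Eswyn agreement on 12.2: 12.3.1.1 not covered. → 6%.
Line D: prepared fish product → 12.2; chilled → 12.2.1; with no added sugar → 12.2.1.2. Scheduled 11%. No special measure applies. → 11%.
Sum: 12% + 23% + 6% + 11% = 52%.

52%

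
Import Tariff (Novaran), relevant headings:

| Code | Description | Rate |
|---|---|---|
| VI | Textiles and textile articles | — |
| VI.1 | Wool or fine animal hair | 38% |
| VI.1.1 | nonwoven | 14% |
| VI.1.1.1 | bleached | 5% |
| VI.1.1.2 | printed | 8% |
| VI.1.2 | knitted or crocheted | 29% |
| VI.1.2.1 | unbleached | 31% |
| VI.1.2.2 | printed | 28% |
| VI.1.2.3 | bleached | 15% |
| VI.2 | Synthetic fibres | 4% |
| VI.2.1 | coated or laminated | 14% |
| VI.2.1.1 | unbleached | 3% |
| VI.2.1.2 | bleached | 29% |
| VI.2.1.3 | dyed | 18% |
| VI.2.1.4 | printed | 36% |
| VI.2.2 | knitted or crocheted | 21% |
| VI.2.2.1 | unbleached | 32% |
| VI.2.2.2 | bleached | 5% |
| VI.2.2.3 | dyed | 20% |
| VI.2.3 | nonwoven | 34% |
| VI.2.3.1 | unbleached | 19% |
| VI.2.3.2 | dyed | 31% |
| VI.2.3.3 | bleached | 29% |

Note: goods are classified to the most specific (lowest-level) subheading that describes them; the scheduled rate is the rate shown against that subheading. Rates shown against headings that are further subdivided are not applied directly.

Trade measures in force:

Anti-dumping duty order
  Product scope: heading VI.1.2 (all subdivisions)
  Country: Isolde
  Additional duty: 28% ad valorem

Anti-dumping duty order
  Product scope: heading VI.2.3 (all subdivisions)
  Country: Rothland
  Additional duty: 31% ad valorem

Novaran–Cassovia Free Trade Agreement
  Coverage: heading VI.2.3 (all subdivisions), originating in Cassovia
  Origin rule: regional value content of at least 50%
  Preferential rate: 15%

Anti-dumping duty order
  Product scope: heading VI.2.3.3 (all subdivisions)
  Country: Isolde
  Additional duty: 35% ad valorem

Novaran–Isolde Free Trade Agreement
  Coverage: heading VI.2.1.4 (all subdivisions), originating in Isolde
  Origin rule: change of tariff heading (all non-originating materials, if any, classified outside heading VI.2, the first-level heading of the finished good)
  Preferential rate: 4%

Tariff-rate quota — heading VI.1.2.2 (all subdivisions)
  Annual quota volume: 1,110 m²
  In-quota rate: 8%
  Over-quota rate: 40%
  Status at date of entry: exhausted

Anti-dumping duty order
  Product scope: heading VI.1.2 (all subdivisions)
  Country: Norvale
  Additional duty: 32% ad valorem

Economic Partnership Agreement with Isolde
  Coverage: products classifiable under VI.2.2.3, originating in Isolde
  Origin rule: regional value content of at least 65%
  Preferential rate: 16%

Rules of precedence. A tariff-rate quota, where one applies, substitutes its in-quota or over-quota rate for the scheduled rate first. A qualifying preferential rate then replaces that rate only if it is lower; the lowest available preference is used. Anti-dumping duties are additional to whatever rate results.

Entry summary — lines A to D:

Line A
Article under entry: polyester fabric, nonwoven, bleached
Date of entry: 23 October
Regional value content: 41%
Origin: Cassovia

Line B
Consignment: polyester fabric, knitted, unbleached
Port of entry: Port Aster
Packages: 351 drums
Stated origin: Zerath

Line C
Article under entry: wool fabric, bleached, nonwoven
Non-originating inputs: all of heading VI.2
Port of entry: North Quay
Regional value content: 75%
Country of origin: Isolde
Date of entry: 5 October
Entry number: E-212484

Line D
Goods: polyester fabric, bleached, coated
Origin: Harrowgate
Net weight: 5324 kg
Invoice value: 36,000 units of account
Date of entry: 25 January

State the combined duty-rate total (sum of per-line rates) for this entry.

Line A: polyester → VI.2; nonwoven → VI.2.3; bleached → VI.2.3.3. Scheduled 29%. Cassovia agreement on VI.2.3: RVC < 50%. → 29%.
Line B: polyester → VI.2; knitted → VI.2.2; unbleached → VI.2.2.1. Scheduled 32%. No special measure applies. → 32%.
Line C: wool → VI.1; nonwoven → VI.1.1; bleached → VI.1.1.1. Scheduled 5%. Isolde agreement on VI.2.1.4: VI.1.1.1 not covered; Isolde agreement on VI.2.2.3: VI.1.1.1 not covered. → 5%.
Line D: polyester → VI.2; coated → VI.2.1; bleached → VI.2.1.2. Scheduled 29%. No special measure applies. → 29%.
Sum: 29% + 32% + 5% + 29% = 95%.

95%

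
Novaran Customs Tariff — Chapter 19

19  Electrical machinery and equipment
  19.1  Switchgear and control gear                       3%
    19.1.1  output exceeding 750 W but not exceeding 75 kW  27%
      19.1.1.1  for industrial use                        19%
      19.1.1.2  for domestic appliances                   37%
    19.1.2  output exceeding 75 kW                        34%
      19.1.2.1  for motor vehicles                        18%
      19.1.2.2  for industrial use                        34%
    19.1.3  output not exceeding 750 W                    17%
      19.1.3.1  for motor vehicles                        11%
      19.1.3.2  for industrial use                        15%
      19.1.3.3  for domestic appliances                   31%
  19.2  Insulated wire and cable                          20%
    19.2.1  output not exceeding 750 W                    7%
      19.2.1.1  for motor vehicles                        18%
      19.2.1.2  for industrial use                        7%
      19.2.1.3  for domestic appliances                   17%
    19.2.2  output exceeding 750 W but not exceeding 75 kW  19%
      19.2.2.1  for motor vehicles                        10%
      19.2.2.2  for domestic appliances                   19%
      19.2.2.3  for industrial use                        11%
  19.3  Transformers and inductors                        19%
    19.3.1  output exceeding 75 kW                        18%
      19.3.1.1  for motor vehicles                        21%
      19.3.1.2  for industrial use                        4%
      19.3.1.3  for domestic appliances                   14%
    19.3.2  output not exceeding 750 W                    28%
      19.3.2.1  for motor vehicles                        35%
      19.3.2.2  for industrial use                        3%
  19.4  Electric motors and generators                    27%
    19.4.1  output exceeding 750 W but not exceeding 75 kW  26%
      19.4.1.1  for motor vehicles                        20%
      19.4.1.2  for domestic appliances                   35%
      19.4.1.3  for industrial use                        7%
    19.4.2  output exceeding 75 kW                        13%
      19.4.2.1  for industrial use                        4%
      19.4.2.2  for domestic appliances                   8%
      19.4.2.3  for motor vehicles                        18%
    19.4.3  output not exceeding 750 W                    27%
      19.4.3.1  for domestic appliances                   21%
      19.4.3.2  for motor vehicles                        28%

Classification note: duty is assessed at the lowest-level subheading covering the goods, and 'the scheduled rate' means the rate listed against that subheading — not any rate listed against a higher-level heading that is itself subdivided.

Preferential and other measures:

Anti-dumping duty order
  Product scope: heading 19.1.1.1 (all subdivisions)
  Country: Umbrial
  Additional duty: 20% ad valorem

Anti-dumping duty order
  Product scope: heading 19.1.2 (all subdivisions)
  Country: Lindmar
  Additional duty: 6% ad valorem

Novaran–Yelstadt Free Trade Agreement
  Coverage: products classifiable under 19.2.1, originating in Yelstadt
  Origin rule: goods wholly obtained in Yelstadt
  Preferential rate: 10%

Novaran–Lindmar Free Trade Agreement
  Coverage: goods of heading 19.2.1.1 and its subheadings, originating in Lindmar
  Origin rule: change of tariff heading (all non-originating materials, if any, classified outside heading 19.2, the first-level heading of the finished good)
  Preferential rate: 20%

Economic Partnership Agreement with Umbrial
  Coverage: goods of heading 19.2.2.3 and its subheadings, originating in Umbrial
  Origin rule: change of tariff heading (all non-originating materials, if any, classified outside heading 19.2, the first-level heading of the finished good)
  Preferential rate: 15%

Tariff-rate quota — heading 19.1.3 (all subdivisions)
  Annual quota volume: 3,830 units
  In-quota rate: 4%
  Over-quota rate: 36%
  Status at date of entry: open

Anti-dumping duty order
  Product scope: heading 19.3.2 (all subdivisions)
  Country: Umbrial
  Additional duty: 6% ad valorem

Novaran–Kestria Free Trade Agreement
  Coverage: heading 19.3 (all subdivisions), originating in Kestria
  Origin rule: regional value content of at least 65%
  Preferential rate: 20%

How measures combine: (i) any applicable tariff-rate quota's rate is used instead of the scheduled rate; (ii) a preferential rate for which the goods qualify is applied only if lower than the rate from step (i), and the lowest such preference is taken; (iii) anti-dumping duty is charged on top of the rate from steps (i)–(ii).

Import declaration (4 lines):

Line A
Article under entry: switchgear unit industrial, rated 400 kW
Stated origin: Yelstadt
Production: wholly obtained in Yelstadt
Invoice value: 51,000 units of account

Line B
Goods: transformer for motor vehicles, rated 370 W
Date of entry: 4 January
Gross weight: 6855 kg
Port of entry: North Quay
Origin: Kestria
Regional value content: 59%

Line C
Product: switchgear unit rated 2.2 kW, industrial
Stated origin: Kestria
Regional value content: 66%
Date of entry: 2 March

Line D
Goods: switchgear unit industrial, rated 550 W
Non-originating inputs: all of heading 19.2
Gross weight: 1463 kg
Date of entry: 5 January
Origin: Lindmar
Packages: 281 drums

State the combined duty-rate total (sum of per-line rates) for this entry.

92%

Line A: switchgear unit → 19.1; rated 400 kW → 19.1.2; industrial → 19.1.2.2. Scheduled 34%. Yelstadt agreement on 19.2.1: 19.1.2.2 not covered. → 34%.
Line B: transformer → 19.3; rated 370 W → 19.3.2; for motor vehicles → 19.3.2.1. Scheduled 35%. Kestria agreement on 19.3: RVC < 65%. → 35%.
Line C: switchgear unit → 19.1; rated 2.2 kW → 19.1.1; industrial → 19.1.1.1. Scheduled 19%. Kestria agreement on 19.3: 19.1.1.1 not covered. → 19%.
Line D: switchgear unit → 19.1; rated 550 W → 19.1.3; industrial → 19.1.3.2. Scheduled 15%. quota on 19.1.3 open → in-quota 4%; Lindmar agreement on 19.2.1.1: 19.1.3.2 not covered. → 4%.
Sum: 34% + 35% + 19% + 4% = 92%.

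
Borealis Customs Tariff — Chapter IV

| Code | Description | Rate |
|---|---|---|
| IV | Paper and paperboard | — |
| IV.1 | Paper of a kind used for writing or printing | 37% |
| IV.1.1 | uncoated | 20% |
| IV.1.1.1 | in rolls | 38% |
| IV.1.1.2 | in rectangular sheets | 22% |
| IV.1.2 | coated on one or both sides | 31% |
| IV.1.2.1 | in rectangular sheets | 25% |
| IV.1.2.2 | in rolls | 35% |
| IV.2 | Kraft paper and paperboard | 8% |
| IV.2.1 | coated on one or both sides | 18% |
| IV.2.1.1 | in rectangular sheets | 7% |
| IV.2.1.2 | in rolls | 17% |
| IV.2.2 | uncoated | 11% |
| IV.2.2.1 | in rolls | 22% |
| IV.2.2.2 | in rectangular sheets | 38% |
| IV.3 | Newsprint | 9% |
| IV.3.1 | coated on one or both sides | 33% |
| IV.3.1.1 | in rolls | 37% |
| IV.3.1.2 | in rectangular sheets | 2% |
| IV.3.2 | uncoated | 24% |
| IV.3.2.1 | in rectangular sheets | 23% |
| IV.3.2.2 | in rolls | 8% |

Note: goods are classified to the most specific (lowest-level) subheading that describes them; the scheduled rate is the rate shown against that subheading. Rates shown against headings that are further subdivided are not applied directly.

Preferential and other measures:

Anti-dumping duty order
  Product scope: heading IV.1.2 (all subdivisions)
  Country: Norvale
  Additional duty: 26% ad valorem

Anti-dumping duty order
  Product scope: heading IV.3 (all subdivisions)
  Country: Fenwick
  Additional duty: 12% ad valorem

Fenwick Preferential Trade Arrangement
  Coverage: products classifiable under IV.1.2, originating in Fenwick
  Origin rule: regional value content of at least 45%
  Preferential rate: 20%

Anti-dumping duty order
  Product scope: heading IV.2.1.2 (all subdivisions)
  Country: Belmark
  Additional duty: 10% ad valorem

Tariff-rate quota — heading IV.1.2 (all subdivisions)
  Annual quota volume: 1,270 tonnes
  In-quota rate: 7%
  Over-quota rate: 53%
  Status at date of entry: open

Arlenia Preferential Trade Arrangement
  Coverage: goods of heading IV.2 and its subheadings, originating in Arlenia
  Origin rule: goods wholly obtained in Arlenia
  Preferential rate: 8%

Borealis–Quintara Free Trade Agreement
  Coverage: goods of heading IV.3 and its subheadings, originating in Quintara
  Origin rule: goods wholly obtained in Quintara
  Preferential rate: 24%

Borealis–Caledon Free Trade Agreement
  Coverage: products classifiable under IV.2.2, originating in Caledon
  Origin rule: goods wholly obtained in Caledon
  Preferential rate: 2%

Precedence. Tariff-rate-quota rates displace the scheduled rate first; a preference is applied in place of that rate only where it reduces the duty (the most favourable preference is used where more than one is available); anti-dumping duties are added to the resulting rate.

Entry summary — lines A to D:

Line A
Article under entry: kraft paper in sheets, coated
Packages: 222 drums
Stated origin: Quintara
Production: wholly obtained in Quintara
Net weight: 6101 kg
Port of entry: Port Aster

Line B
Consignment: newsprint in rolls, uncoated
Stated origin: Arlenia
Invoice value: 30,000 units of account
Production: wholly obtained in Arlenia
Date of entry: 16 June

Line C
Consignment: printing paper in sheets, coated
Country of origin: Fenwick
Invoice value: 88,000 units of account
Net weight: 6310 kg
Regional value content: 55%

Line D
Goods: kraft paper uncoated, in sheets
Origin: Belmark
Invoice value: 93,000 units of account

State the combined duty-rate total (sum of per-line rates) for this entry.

Line A: kraft paper → IV.2; coated → IV.2.1; in sheets → IV.2.1.1. Scheduled 7%. Quintara agreement on IV.3: IV.2.1.1 not covered. → 7%.
Line B: newsprint → IV.3; uncoated → IV.3.2; in rolls → IV.3.2.2. Scheduled 8%. Arlenia agreement on IV.2: IV.3.2.2 not covered. → 8%.
Line C: printing paper → IV.1; coated → IV.1.2; in sheets → IV.1.2.1. Scheduled 25%. quota on IV.1.2 open → in-quota 7%; Fenwick agreement on IV.1.2: RVC ≥ 45% → 20% available; preference 20% not lower than 7% → no reduction. → 7%.
Line D: kraft paper → IV.2; uncoated → IV.2.2; in sheets → IV.2.2.2. Scheduled 38%. No special measure applies. → 38%.
Sum: 7% + 8% + 7% + 38% = 60%.

60%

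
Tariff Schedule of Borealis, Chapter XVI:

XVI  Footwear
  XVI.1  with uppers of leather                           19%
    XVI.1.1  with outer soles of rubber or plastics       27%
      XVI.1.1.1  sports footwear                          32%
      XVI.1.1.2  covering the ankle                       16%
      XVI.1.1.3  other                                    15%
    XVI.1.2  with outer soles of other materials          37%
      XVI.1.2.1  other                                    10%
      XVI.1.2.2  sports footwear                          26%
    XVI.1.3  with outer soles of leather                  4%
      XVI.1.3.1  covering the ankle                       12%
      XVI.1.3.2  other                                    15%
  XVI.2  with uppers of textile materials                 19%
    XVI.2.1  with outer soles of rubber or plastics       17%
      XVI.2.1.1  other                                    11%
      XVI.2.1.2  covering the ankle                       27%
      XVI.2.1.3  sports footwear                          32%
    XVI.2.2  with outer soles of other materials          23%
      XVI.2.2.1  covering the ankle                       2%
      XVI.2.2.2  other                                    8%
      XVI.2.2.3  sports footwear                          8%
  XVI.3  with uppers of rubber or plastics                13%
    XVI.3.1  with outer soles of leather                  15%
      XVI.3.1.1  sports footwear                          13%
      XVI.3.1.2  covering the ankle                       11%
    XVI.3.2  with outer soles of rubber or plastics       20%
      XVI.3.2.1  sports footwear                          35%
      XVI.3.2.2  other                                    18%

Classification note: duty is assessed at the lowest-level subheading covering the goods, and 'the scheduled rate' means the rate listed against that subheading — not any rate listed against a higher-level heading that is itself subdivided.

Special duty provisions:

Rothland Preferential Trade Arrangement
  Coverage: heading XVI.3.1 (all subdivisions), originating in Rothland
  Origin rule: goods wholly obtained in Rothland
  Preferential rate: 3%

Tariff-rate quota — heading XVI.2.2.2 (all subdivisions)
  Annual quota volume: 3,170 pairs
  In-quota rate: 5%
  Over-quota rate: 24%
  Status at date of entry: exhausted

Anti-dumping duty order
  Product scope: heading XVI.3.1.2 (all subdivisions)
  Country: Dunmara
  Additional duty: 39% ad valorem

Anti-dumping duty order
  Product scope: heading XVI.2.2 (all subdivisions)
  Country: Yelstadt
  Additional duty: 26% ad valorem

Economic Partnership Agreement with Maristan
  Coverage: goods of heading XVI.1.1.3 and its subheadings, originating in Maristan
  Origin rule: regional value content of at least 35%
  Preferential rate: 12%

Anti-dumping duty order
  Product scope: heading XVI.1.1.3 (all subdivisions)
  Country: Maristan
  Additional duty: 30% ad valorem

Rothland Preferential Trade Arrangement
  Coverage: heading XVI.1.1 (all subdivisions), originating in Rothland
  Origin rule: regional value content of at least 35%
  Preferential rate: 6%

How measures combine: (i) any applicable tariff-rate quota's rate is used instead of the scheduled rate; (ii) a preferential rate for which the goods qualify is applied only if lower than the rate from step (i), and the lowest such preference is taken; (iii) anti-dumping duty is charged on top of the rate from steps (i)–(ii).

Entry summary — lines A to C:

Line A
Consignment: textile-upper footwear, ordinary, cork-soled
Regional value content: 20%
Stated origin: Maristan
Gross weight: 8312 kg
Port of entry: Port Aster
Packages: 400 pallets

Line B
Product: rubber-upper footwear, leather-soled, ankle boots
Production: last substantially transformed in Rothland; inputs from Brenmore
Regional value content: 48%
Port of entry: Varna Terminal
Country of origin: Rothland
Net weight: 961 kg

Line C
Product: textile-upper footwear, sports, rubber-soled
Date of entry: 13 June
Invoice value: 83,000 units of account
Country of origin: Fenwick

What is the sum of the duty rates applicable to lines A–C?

Line A: textile-upper → XVI.2; cork-soled → XVI.2.2; ordinary → XVI.2.2.2. Scheduled 8%. quota on XVI.2.2.2 exhausted → over-quota 24%; Maristan agreement on XVI.1.1.3: XVI.2.2.2 not covered. → 24%.
Line B: rubber-upper → XVI.3; leather-soled → XVI.3.1; ankle boots → XVI.3.1.2. Scheduled 11%. Rothland agreement on XVI.3.1: not wholly obtained; Rothland agreement on XVI.1.1: XVI.3.1.2 not covered. → 11%.
Line C: textile-upper → XVI.2; rubber-soled → XVI.2.1; sports → XVI.2.1.3. Scheduled 32%. No special measure applies. → 32%.
Sum: 24% + 11% + 32% = 67%.

67%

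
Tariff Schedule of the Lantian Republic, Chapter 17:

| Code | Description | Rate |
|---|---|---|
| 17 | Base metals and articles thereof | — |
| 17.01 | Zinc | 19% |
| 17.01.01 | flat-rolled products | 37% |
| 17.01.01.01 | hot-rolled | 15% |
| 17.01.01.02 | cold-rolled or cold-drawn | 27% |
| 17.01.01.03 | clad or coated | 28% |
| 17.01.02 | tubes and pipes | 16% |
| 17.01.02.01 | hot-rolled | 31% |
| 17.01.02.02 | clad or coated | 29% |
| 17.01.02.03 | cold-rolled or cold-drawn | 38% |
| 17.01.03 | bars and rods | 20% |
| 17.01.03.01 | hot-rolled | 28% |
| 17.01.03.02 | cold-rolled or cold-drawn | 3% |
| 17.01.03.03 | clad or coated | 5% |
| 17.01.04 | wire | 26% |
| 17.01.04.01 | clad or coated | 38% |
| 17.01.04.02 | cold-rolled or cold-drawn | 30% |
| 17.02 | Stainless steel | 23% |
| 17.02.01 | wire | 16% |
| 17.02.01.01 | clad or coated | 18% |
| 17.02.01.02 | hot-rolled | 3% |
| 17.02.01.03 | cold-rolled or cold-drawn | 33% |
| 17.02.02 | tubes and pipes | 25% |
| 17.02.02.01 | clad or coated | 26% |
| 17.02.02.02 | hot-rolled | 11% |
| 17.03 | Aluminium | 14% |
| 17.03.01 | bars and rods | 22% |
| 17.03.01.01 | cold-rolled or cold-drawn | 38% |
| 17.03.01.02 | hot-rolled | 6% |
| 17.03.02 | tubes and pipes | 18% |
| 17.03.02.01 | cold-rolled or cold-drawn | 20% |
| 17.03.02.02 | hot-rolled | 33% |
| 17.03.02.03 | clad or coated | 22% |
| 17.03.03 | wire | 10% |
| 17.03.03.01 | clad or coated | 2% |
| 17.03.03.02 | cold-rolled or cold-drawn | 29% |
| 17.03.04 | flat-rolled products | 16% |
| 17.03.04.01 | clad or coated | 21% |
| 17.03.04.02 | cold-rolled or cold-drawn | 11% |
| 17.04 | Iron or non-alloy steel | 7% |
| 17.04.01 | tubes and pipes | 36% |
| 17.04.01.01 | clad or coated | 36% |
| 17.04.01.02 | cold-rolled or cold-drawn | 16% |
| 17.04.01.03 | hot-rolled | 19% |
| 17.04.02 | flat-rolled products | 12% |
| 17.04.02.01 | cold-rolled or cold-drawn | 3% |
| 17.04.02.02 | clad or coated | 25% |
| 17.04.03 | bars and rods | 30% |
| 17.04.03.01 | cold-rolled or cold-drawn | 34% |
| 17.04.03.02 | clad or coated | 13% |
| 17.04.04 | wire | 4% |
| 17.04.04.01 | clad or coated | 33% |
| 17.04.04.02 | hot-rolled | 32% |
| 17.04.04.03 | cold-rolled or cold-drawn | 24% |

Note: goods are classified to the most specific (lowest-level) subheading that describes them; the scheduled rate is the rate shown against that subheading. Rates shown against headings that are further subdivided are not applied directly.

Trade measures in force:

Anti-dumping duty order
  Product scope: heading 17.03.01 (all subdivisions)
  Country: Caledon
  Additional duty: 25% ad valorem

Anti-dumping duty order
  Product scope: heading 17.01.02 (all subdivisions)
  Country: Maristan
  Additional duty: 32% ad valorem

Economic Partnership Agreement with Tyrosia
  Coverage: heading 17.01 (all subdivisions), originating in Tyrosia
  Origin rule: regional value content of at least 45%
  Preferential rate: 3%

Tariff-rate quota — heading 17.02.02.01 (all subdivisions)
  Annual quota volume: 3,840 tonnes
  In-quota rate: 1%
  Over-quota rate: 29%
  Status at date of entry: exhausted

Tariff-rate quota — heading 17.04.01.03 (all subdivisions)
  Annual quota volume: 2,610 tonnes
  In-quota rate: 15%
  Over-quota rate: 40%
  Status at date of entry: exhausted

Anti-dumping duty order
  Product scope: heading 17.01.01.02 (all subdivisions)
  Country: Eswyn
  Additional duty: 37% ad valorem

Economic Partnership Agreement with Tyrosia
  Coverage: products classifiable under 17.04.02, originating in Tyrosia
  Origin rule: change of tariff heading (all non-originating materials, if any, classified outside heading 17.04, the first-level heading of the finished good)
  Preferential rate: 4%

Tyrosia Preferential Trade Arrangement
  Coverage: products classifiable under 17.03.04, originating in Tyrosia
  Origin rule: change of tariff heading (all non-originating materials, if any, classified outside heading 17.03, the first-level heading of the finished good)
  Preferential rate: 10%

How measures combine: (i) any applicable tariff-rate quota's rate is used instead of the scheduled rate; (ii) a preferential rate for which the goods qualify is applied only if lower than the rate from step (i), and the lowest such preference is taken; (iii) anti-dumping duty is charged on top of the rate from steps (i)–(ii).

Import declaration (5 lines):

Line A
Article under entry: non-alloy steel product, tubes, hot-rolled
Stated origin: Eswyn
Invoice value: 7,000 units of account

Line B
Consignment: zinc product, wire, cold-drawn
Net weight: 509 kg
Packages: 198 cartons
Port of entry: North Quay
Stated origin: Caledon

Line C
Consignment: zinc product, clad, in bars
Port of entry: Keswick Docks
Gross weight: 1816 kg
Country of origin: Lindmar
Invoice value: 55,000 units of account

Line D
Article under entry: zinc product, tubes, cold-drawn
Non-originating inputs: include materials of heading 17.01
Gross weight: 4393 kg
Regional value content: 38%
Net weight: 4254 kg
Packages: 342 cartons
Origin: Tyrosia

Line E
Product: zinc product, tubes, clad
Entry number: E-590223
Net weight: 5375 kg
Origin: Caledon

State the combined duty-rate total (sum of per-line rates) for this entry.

142%

Line A: non-alloy steel → 17.04; tubes → 17.04.01; hot-rolled → 17.04.01.03. Scheduled 19%. quota on 17.04.01.03 exhausted → over-quota 40%. → 40%.
Line B: zinc → 17.01; wire → 17.01.04; cold-drawn → 17.01.04.02. Scheduled 30%. No special measure applies. → 30%.
Line C: zinc → 17.01; in bars → 17.01.03; clad → 17.01.03.03. Scheduled 5%. No special measure applies. → 5%.
Line D: zinc → 17.01; tubes → 17.01.02; cold-drawn → 17.01.02.03. Scheduled 38%. Tyrosia agreement on 17.01: RVC < 45%; Tyrosia agreement on 17.04.02: 17.01.02.03 not covered; Tyrosia agreement on 17.03.04: 17.01.02.03 not covered. → 38%.
Line E: zinc → 17.01; tubes → 17.01.02; clad → 17.01.02.02. Scheduled 29%. No special measure applies. → 29%.
Sum: 40% + 30% + 5% + 38% + 29% = 142%.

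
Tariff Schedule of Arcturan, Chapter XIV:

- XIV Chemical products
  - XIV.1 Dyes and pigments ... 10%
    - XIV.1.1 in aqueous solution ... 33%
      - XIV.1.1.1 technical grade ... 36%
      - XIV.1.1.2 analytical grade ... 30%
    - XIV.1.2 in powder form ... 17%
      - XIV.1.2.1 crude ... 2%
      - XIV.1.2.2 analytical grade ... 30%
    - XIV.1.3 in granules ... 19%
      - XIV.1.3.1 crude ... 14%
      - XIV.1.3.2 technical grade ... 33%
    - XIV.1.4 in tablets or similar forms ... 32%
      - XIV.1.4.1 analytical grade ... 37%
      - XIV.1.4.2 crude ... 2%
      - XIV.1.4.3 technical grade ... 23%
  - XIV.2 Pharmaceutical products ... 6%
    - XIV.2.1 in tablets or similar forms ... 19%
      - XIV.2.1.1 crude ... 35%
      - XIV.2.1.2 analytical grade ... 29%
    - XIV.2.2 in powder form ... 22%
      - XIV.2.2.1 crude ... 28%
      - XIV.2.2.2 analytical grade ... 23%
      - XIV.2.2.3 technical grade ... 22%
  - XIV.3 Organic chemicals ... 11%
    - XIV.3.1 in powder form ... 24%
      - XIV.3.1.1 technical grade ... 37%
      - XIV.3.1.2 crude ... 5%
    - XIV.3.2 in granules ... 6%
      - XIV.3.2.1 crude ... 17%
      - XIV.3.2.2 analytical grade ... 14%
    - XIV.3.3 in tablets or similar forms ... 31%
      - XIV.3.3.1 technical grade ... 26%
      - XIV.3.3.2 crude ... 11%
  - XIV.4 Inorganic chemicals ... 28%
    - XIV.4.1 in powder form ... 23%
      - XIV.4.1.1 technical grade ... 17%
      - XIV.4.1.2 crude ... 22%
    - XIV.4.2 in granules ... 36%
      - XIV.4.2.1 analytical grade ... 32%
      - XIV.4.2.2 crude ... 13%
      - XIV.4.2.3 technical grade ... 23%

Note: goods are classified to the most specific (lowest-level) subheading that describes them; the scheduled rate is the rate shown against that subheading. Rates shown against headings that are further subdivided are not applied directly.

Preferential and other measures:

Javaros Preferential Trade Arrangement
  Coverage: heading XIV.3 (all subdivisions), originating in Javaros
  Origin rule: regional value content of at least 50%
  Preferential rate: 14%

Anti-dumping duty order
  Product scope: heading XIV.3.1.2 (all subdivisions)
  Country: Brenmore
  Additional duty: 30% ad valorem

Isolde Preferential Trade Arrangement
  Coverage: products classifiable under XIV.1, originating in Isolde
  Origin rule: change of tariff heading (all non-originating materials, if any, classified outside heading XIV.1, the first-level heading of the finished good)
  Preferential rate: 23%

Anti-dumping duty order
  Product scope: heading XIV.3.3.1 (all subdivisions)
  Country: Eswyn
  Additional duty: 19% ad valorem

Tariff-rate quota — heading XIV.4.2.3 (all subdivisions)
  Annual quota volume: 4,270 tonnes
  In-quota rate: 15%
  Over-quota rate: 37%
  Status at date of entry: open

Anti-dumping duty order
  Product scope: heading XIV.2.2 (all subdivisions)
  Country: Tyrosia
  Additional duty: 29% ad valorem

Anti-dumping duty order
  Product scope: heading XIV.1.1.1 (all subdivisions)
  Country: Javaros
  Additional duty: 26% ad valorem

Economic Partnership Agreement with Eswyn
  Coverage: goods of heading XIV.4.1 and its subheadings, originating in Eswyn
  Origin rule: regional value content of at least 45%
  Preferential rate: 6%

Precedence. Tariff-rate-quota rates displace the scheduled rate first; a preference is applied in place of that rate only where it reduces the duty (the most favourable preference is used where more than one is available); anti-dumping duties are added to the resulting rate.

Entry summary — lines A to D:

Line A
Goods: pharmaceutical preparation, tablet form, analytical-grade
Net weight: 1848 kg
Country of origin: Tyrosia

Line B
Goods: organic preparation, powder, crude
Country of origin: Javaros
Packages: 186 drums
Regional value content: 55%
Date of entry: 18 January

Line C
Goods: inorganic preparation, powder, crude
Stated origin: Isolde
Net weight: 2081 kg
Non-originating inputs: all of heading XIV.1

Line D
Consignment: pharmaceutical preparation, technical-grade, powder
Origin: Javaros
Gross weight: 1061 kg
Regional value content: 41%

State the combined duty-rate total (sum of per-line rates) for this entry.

78%

Line A: pharmaceutical → XIV.2; tablet form → XIV.2.1; analytical-grade → XIV.2.1.2. Scheduled 29%. No special measure applies. → 29%.
Line B: organic → XIV.3; powder → XIV.3.1; crude → XIV.3.1.2. Scheduled 5%. Javaros agreement on XIV.3: RVC ≥ 50% → 14% available; preference 14% not lower than 5% → no reduction. → 5%.
Line C: inorganic → XIV.4; powder → XIV.4.1; crude → XIV.4.1.2. Scheduled 22%. Isolde agreement on XIV.1: XIV.4.1.2 not covered. → 22%.
Line D: pharmaceutical → XIV.2; powder → XIV.2.2; technical-grade → XIV.2.2.3. Scheduled 22%. Javaros agreement on XIV.3: XIV.2.2.3 not covered. → 22%.
Sum: 29% + 5% + 22% + 22% = 78%.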